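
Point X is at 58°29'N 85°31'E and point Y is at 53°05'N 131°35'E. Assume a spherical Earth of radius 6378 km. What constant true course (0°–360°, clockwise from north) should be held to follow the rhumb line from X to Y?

Δψ = ln[tan(π/4+φ₂/2)/tan(π/4+φ₁/2)] = -0.1679
Δλ = +0.8040 rad (taken the short way round)
course = atan2(Δλ, Δψ) = 101.80°

101.8°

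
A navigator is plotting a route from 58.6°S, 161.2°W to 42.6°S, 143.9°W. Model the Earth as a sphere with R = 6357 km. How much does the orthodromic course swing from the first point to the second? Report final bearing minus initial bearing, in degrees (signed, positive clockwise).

-13.5°

Initial bearing θ₁ = atan2(sin Δλ cos φ₂, cos φ₁ sin φ₂ − sin φ₁ cos φ₂ cos Δλ) = 41.52°
Final bearing θ₂ = (initial bearing from the destination back to the start) + 180° = 27.98°
Δθ = θ₂ − θ₁ = -13.5°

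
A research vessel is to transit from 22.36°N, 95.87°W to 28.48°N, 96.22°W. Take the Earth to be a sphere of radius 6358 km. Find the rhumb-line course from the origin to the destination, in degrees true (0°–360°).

357.0°

Meridional parts: M(φ₁)=+0.4006, M(φ₂)=+0.5189 → ΔM = +0.1183;  Δλ = -0.0061 rad
tan C = Δλ / ΔM = -0.0516 → C = 357.05°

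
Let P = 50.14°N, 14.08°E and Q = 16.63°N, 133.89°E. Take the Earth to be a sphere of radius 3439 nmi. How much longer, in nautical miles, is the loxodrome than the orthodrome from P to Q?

481 nmi

Great circle: cos σ = sin φ₁ sin φ₂ + cos φ₁ cos φ₂ cos Δλ,  σ = 1.6565 rad → d_gc = 5696.7 nmi
Rhumb line: Δψ = -0.7201, q = Δφ/Δψ = 0.8122, d_rh = R√(Δφ²+q²Δλ²) = 6177.4 nmi
Excess = 6177.4 − 5696.7 = 480.7 ≈ 481 nmi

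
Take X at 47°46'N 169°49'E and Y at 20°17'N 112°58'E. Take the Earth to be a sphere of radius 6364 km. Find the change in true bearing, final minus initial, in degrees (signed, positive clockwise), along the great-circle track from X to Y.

-34.6°

At departure: θ₁ = atan2(sin Δλ cos φ₂, cos φ₁ sin φ₂ − sin φ₁ cos φ₂ cos Δλ) = 259.41°
At arrival: θ₂ = atan2(sin Δλ cos φ₁, −cos φ₂ sin φ₁ + sin φ₂ cos φ₁ cos Δλ) = 224.78°
Δθ = θ₂ − θ₁ = -34.6°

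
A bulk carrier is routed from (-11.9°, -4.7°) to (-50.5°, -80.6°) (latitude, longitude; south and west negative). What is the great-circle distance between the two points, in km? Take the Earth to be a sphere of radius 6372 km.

cos σ = sin φ₁ sin φ₂ + cos φ₁ cos φ₂ cos Δλ
      = sin(-11.90°)sin(-50.50°) + cos(-11.90°)cos(-50.50°)cos(-75.90°) = 0.3107
σ = 71.896° → d = Rσ = 6372·1.25482 = 7996 km

7996 km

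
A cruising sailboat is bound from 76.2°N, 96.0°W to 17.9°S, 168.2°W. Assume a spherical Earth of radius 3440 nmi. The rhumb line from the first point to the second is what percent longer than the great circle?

Great circle: σ = 1.8019 rad → d_gc = Rσ = 6198.7 nmi
Rhumb: Δφ = -1.6424, Δλ = -1.2601, Δψ = -2.4295, q = Δφ/Δψ = 0.6760 → d_rh = R√(Δφ²+q²Δλ²) = 6364.5 nmi
Excess = (6364.5 − 6198.7) / 6198.7 = 165.8 / 6198.7 = 2.67% ≈ 2.7%

2.7%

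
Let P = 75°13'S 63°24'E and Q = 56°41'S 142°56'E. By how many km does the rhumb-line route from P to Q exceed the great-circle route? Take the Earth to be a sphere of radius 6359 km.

265 km

Great circle: cos σ = sin φ₁ sin φ₂ + cos φ₁ cos φ₂ cos Δλ,  σ = 0.5855 rad → d_gc = 3723.1 km
Rhumb line: Δψ = +0.8357, q = Δφ/Δψ = 0.3870, d_rh = R√(Δφ²+q²Δλ²) = 3987.9 km
Excess = 3987.9 − 3723.1 = 264.8 ≈ 265 km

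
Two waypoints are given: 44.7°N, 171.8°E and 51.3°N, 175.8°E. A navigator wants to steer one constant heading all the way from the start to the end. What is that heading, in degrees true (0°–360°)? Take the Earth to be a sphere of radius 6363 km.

22.0°

Meridional parts: M(φ₁)=+0.8740, M(φ₂)=+1.0465 → ΔM = +0.1725;  Δλ = +0.0698 rad
tan C = Δλ / ΔM = +0.4048 → C = 22.04°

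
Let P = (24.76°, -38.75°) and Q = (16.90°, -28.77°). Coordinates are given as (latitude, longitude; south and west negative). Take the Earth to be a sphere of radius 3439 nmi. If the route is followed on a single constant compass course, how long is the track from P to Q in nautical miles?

Δψ = ln[tan(π/4+φ₂/2)/tan(π/4+φ₁/2)] = -0.1469;  Δφ = -0.1372 rad,  Δλ = +0.1742 rad
q = Δφ/Δψ = 0.9337
d = R·√(Δφ² + q²Δλ²) = 3439·0.21277 = 732 nmi

732 nmi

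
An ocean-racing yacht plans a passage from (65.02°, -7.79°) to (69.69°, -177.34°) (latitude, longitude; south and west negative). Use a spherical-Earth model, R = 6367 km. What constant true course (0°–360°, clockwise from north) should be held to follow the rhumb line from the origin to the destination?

Meridional parts: M(φ₁)=+1.5073, M(φ₂)=+1.7197 → ΔM = +0.2124;  Δλ = -2.9592 rad
tan C = Δλ / ΔM = -13.9302 → C = 274.11°

274.1°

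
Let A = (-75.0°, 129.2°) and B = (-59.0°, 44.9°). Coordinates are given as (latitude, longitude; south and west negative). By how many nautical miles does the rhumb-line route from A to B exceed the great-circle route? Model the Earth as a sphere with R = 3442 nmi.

161 nmi

Great circle: cos σ = sin φ₁ sin φ₂ + cos φ₁ cos φ₂ cos Δλ,  σ = 0.5713 rad → d_gc = 1966.4 nmi
Rhumb line: Δψ = +0.7450, q = Δφ/Δψ = 0.3748, d_rh = R√(Δφ²+q²Δλ²) = 2127.7 nmi
Excess = 2127.7 − 1966.4 = 161.3 ≈ 161 nmi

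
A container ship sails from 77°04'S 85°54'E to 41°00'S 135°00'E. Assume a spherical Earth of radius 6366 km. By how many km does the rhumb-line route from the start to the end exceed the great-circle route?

Great circle: cos σ = sin φ₁ sin φ₂ + cos φ₁ cos φ₂ cos Δλ,  σ = 0.7227 rad → d_gc = 4600.81 km
Rhumb line: Δψ = +1.3914, q = Δφ/Δψ = 0.4524, d_rh = R√(Δφ²+q²Δλ²) = 4706.30 km
Excess = 4706.30 − 4600.81 = 105.49 ≈ 105 km

105 km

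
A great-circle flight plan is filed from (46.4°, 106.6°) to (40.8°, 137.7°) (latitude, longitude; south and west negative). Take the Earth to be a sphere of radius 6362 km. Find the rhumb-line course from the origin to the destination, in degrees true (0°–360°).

Meridional parts: M(φ₁)=+0.9164, M(φ₂)=+0.7812 → ΔM = -0.1351;  Δλ = +0.5428 rad
tan C = Δλ / ΔM = -4.0172 → C = 103.98°

104.0°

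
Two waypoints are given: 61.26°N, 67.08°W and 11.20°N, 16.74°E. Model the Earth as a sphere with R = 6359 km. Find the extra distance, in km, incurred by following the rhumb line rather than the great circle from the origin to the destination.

347 km

Great circle: cos σ = sin φ₁ sin φ₂ + cos φ₁ cos φ₂ cos Δλ,  σ = 1.3479 rad → d_gc = 8571.1 km
Rhumb line: Δψ = -1.1651, q = Δφ/Δψ = 0.7499, d_rh = R√(Δφ²+q²Δλ²) = 8918.4 km
Excess = 8918.4 − 8571.1 = 347.3 ≈ 347 km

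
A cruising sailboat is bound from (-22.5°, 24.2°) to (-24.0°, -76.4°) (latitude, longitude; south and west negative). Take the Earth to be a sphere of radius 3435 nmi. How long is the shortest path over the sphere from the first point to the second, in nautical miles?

Haversine: a = sin²(Δφ/2)+cos φ₁ cos φ₂ sin²(Δλ/2) = 0.49980;  σ = 2·atan2(√a,√(1−a))
σ = 89.977° → d = Rσ = 3435·1.57040 = 5394 nmi

5394 nmi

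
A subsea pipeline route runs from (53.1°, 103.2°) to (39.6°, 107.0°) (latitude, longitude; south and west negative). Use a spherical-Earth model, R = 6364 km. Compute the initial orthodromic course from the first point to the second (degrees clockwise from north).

θ = atan2( sin Δλ·cos φ₂ ,  cos φ₁ sin φ₂ − sin φ₁ cos φ₂ cos Δλ )
  = atan2(+0.0511, -0.2321) = 167.59°

167.6°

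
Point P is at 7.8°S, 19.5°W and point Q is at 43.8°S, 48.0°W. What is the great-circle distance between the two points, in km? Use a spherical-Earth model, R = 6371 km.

4865 km

cos σ = sin φ₁ sin φ₂ + cos φ₁ cos φ₂ cos Δλ
      = sin(-7.80°)sin(-43.80°) + cos(-7.80°)cos(-43.80°)cos(-28.50°) = 0.7224
σ = 43.750° → d = Rσ = 6371·0.76359 = 4865 km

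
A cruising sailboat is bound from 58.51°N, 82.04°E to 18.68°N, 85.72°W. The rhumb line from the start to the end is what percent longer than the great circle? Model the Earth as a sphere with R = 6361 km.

Great circle: σ = 1.7829 rad → d_gc = Rσ = 11340.7 km
Rhumb: Δφ = -0.6952, Δλ = -2.9280, Δψ = -0.9341, q = Δφ/Δψ = 0.7442 → d_rh = R√(Δφ²+q²Δλ²) = 14548.7 km
Excess = (14548.7 − 11340.7) / 11340.7 = 3208.0 / 11340.7 = 28.29% ≈ 28.3%

28.3%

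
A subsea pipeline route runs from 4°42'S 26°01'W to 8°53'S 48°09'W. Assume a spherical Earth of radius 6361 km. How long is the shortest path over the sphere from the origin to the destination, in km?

2483 km

cos σ = sin φ₁ sin φ₂ + cos φ₁ cos φ₂ cos Δλ
      = sin(-4.70°)sin(-8.88°) + cos(-4.70°)cos(-8.88°)cos(-22.13°) = 0.9248
σ = 22.366° → d = Rσ = 6361·0.39035 = 2483 km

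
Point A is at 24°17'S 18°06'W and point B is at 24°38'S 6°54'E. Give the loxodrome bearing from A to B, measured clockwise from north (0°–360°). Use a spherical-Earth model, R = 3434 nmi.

90.9°

Meridional parts: M(φ₁)=-0.4371, M(φ₂)=-0.4438 → ΔM = -0.0067;  Δλ = +0.4363 rad
tan C = Δλ / ΔM = -65.0186 → C = 90.88°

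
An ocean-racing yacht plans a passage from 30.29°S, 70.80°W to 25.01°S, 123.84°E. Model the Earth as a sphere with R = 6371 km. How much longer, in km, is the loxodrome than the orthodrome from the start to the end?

2618 km

Great circle: cos σ = sin φ₁ sin φ₂ + cos φ₁ cos φ₂ cos Δλ,  σ = 2.1458 rad → d_gc = 13671.2 km
Rhumb line: Δψ = +0.1041, q = Δφ/Δψ = 0.8853, d_rh = R√(Δφ²+q²Δλ²) = 16289.0 km
Excess = 16289.0 − 13671.2 = 2617.8 ≈ 2618 km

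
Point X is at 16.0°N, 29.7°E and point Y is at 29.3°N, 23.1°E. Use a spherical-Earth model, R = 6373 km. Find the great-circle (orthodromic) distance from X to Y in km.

1626 km

cos σ = sin φ₁ sin φ₂ + cos φ₁ cos φ₂ cos Δλ
      = sin(16.00°)sin(29.30°) + cos(16.00°)cos(29.30°)cos(-6.60°) = 0.9676
σ = 14.619° → d = Rσ = 6373·0.25516 = 1626 km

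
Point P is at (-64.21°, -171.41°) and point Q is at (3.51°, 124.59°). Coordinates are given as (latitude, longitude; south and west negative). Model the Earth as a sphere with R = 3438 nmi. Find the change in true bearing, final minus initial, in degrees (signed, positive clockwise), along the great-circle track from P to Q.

Initial bearing θ₁ = atan2(sin Δλ cos φ₂, cos φ₁ sin φ₂ − sin φ₁ cos φ₂ cos Δλ) = 295.12°
Final bearing θ₂ = (initial bearing from the destination back to the start) + 180° = 336.75°
Δθ = θ₂ − θ₁ = +41.6°

+41.6°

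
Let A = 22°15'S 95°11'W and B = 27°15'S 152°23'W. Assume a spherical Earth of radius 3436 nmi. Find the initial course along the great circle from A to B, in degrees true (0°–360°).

252.1°

N = sin Δλ·cos φ₂ = -0.7473;  D = cos φ₁ sin φ₂ − sin φ₁ cos φ₂ cos Δλ = -0.2414
initial course = atan2(N, D) = 252.10°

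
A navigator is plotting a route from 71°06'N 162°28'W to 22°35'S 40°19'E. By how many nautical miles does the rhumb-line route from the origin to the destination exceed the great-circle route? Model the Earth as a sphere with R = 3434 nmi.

1207 nmi

Great circle: cos σ = sin φ₁ sin φ₂ + cos φ₁ cos φ₂ cos Δλ,  σ = 2.2641 rad → d_gc = 7774.85 nmi
Rhumb line: Δψ = -2.1979, q = Δφ/Δψ = 0.7439, d_rh = R√(Δφ²+q²Δλ²) = 8981.45 nmi
Excess = 8981.45 − 7774.85 = 1206.60 ≈ 1207 nmi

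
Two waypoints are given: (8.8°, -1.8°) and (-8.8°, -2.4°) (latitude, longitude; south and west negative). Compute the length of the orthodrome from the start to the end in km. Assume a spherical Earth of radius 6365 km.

cos σ = sin φ₁ sin φ₂ + cos φ₁ cos φ₂ cos Δλ
      = sin(8.80°)sin(-8.80°) + cos(8.80°)cos(-8.80°)cos(-0.60°) = 0.9531
σ = 17.610° → d = Rσ = 6365·0.30735 = 1956 km

1956 km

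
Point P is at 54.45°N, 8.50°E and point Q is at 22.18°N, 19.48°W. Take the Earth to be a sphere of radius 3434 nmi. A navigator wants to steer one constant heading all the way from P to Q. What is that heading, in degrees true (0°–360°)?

213.4°

Δψ = ln[tan(π/4+φ₂/2)/tan(π/4+φ₁/2)] = -0.7405
Δλ = -0.4883 rad (taken the short way round)
course = atan2(Δλ, Δψ) = 213.41°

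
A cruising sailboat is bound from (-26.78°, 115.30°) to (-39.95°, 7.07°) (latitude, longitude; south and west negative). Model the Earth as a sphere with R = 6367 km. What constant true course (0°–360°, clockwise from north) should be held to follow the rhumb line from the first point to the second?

Meridional parts: M(φ₁)=-0.4854, M(φ₂)=-0.7618 → ΔM = -0.2764;  Δλ = -1.8890 rad
tan C = Δλ / ΔM = +6.8352 → C = 261.68°

261.7°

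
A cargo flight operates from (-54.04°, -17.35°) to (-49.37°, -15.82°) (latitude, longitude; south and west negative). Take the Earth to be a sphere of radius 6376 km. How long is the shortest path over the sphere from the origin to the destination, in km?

530 km

cos σ = sin φ₁ sin φ₂ + cos φ₁ cos φ₂ cos Δλ
      = sin(-54.04°)sin(-49.37°) + cos(-54.04°)cos(-49.37°)cos(1.53°) = 0.9965
σ = 4.765° → d = Rσ = 6376·0.08316 = 530 km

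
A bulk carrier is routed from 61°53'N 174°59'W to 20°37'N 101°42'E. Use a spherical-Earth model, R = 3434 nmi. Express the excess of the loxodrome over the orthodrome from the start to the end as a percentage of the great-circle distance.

Great circle: σ = 1.2005 rad → d_gc = Rσ = 4122.5 nmi
Rhumb: Δφ = -0.7202, Δλ = -1.4542, Δψ = -1.0168, q = Δφ/Δψ = 0.7083 → d_rh = R√(Δφ²+q²Δλ²) = 4316.1 nmi
Excess = (4316.1 − 4122.5) / 4122.5 = 193.6 / 4122.5 = 4.70% ≈ 4.7%

4.7%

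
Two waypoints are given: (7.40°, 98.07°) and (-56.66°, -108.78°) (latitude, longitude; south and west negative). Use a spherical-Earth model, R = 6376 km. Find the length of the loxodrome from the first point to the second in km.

Δψ = ln[tan(π/4+φ₂/2)/tan(π/4+φ₁/2)] = -1.3353;  Δφ = -1.1181 rad,  Δλ = +2.6730 rad
q = Δφ/Δψ = 0.8373
d = R·√(Δφ² + q²Δλ²) = 6376·2.50176 = 15951 km

15951 km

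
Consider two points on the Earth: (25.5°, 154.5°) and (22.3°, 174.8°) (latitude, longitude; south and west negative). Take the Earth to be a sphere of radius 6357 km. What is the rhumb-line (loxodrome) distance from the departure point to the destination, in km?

Rhumb course C = atan2(Δλ, Δψ) with Δψ = ln[tan(π/4+φ₂/2)/tan(π/4+φ₁/2)] = -0.0611, Δλ = +0.3543 → C = 99.78°
d = R·|Δφ| / |cos C| = 6357·0.05585 / 0.16994 = 2089 km

2089 km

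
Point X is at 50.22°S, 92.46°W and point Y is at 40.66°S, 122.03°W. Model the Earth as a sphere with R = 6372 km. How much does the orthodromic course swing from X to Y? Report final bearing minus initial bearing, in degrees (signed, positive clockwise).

+21.4°

Initial bearing θ₁ = atan2(sin Δλ cos φ₂, cos φ₁ sin φ₂ − sin φ₁ cos φ₂ cos Δλ) = 283.54°
Final bearing θ₂ = (initial bearing from the destination back to the start) + 180° = 304.91°
Δθ = θ₂ − θ₁ = +21.4°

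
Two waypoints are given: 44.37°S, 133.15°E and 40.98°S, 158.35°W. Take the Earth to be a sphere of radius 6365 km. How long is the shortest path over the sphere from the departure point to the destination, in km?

5441 km

Haversine: a = sin²(Δφ/2)+cos φ₁ cos φ₂ sin²(Δλ/2) = 0.17181;  σ = 2·atan2(√a,√(1−a))
σ = 48.976° → d = Rσ = 6365·0.85479 = 5441 km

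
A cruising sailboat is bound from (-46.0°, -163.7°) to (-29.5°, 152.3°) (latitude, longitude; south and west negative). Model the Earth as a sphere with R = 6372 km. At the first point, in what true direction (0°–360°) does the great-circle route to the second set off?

θ = atan2( sin Δλ·cos φ₂ ,  cos φ₁ sin φ₂ − sin φ₁ cos φ₂ cos Δλ )
  = atan2(-0.6046, +0.1083) = 280.16°

280.2°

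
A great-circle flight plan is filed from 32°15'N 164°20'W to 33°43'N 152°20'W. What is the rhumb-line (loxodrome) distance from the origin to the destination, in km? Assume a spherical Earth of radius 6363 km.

1130 km

Δψ = ln[tan(π/4+φ₂/2)/tan(π/4+φ₁/2)] = +0.0305;  Δφ = +0.0256 rad,  Δλ = +0.2094 rad
q = Δφ/Δψ = 0.8388
d = R·√(Δφ² + q²Δλ²) = 6363·0.17753 = 1130 km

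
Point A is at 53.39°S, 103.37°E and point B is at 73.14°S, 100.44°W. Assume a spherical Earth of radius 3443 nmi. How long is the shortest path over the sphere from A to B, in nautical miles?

3150 nmi

Haversine: a = sin²(Δφ/2)+cos φ₁ cos φ₂ sin²(Δλ/2) = 0.19502;  σ = 2·atan2(√a,√(1−a))
σ = 52.413° → d = Rσ = 3443·0.91478 = 3150 nmi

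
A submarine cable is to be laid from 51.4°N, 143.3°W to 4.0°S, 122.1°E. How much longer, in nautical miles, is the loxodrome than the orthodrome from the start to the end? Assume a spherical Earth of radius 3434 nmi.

Great circle: cos σ = sin φ₁ sin φ₂ + cos φ₁ cos φ₂ cos Δλ,  σ = 1.6754 rad → d_gc = 5753.378 nmi
Rhumb line: Δψ = -1.1191, q = Δφ/Δψ = 0.8640, d_rh = R√(Δφ²+q²Δλ²) = 5917.884 nmi
Excess = 5917.884 − 5753.378 = 164.506 ≈ 165 nmi

165 nmi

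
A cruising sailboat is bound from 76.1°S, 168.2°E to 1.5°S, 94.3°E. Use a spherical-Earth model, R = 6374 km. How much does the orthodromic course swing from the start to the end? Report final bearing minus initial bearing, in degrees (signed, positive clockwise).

+61.3°

Initial bearing θ₁ = atan2(sin Δλ cos φ₂, cos φ₁ sin φ₂ − sin φ₁ cos φ₂ cos Δλ) = 285.30°
Final bearing θ₂ = (initial bearing from the destination back to the start) + 180° = 346.60°
Δθ = θ₂ − θ₁ = +61.3°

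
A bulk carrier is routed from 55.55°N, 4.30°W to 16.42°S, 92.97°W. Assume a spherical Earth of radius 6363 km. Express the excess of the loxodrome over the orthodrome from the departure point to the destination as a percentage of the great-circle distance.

Great circle: σ = 1.7931 rad → d_gc = Rσ = 11409.7 km
Rhumb: Δφ = -1.2561, Δλ = -1.5476, Δψ = -1.4617, q = Δφ/Δψ = 0.8594 → d_rh = R√(Δφ²+q²Δλ²) = 11640.2 km
Excess = (11640.2 − 11409.7) / 11409.7 = 230.5 / 11409.7 = 2.02% ≈ 2.0%

2.0%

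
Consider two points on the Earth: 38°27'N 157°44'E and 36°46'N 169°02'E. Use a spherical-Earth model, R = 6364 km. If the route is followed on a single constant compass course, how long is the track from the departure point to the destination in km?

1012 km

Δψ = ln[tan(π/4+φ₂/2)/tan(π/4+φ₁/2)] = -0.0371;  Δφ = -0.0294 rad,  Δλ = +0.1972 rad
q = Δφ/Δψ = 0.7921
d = R·√(Δφ² + q²Δλ²) = 6364·0.15897 = 1012 km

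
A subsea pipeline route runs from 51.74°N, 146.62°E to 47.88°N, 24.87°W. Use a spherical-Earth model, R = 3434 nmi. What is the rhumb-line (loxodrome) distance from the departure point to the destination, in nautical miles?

6632 nmi

Δψ = ln[tan(π/4+φ₂/2)/tan(π/4+φ₁/2)] = -0.1045;  Δφ = -0.0674 rad,  Δλ = -2.9931 rad
q = Δφ/Δψ = 0.6449
d = R·√(Δφ² + q²Δλ²) = 3434·1.93128 = 6632 nmi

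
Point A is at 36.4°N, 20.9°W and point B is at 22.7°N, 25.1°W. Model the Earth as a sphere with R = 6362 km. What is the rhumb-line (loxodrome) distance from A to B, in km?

1574 km

Δψ = ln[tan(π/4+φ₂/2)/tan(π/4+φ₁/2)] = -0.2759;  Δφ = -0.2391 rad,  Δλ = -0.0733 rad
q = Δφ/Δψ = 0.8665
d = R·√(Δφ² + q²Δλ²) = 6362·0.24740 = 1574 km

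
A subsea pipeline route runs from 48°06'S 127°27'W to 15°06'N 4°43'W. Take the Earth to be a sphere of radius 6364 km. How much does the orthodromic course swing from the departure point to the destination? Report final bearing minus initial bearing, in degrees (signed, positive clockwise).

-62.8°

At departure: θ₁ = atan2(sin Δλ cos φ₂, cos φ₁ sin φ₂ − sin φ₁ cos φ₂ cos Δλ) = 104.80°
At arrival: θ₂ = atan2(sin Δλ cos φ₁, −cos φ₂ sin φ₁ + sin φ₂ cos φ₁ cos Δλ) = 41.97°
Δθ = θ₂ − θ₁ = -62.8°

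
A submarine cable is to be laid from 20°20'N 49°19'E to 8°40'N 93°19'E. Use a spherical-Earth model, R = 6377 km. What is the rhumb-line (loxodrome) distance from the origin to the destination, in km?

Rhumb course C = atan2(Δλ, Δψ) with Δψ = ln[tan(π/4+φ₂/2)/tan(π/4+φ₁/2)] = -0.2107, Δλ = +0.7679 → C = 105.34°
d = R·|Δφ| / |cos C| = 6377·0.20362 / 0.26463 = 4907 km

4907 km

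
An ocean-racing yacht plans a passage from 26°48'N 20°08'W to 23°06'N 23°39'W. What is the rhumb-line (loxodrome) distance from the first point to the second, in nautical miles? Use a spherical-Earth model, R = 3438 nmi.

Rhumb course C = atan2(Δλ, Δψ) with Δψ = ln[tan(π/4+φ₂/2)/tan(π/4+φ₁/2)] = -0.0712, Δλ = -0.0614 → C = 220.75°
d = R·|Δφ| / |cos C| = 3438·0.06458 / 0.75761 = 293 nmi

293 nmi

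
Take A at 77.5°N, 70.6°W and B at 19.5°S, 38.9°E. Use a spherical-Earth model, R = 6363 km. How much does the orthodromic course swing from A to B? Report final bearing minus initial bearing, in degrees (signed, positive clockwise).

At departure: θ₁ = atan2(sin Δλ cos φ₂, cos φ₁ sin φ₂ − sin φ₁ cos φ₂ cos Δλ) = 75.19°
At arrival: θ₂ = atan2(sin Δλ cos φ₁, −cos φ₂ sin φ₁ + sin φ₂ cos φ₁ cos Δλ) = 167.17°
Δθ = θ₂ − θ₁ = +92.0°

+92.0°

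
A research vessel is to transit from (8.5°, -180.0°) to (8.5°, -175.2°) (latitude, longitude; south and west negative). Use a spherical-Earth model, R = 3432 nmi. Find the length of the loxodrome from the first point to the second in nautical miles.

284 nmi

Δψ = ln[tan(π/4+φ₂/2)/tan(π/4+φ₁/2)] = +0.0000;  Δφ = +0.0000 rad,  Δλ = +0.0838 rad
Δψ ≈ 0 so q = cos φ₁ = 0.9890
d = R·√(Δφ² + q²Δλ²) = 3432·0.08286 = 284 nmi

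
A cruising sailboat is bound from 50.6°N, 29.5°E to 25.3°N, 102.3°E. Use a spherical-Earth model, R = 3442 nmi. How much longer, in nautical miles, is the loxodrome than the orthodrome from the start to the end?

106 nmi

Great circle: cos σ = sin φ₁ sin φ₂ + cos φ₁ cos φ₂ cos Δλ,  σ = 1.0473 rad → d_gc = 3604.8 nmi
Rhumb line: Δψ = -0.5704, q = Δφ/Δψ = 0.7741, d_rh = R√(Δφ²+q²Δλ²) = 3711.0 nmi
Excess = 3711.0 − 3604.8 = 106.2 ≈ 106 nmi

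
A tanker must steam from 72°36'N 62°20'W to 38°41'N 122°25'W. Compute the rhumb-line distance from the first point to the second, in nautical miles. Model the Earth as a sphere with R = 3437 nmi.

2760 nmi

Rhumb course C = atan2(Δλ, Δψ) with Δψ = ln[tan(π/4+φ₂/2)/tan(π/4+φ₁/2)] = -1.1440, Δλ = -1.0487 → C = 222.51°
d = R·|Δφ| / |cos C| = 3437·0.59196 / 0.73715 = 2760 nmi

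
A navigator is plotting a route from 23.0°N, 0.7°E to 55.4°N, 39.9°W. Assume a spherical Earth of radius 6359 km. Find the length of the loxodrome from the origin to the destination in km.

Δψ = ln[tan(π/4+φ₂/2)/tan(π/4+φ₁/2)] = +0.7538;  Δφ = +0.5655 rad,  Δλ = -0.7086 rad
q = Δφ/Δψ = 0.7502
d = R·√(Δφ² + q²Δλ²) = 6359·0.77611 = 4935 km

4935 km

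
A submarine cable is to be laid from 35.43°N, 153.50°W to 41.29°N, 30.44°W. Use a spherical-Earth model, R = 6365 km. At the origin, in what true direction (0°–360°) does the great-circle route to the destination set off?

θ = atan2( sin Δλ·cos φ₂ ,  cos φ₁ sin φ₂ − sin φ₁ cos φ₂ cos Δλ )
  = atan2(+0.6297, +0.7753) = 39.09°

39.1°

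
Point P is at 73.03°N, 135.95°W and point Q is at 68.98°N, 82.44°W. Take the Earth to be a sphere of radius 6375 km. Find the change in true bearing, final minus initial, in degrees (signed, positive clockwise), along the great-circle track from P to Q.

At departure: θ₁ = atan2(sin Δλ cos φ₂, cos φ₁ sin φ₂ − sin φ₁ cos φ₂ cos Δλ) = 76.65°
At arrival: θ₂ = atan2(sin Δλ cos φ₁, −cos φ₂ sin φ₁ + sin φ₂ cos φ₁ cos Δλ) = 127.65°
Δθ = θ₂ − θ₁ = +51.0°

+51.0°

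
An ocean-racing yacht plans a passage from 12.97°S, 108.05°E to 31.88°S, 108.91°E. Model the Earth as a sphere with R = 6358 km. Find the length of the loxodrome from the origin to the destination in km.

Δψ = ln[tan(π/4+φ₂/2)/tan(π/4+φ₁/2)] = -0.3592;  Δφ = -0.3300 rad,  Δλ = +0.0150 rad
q = Δφ/Δψ = 0.9187
d = R·√(Δφ² + q²Δλ²) = 6358·0.33033 = 2100 km

2100 km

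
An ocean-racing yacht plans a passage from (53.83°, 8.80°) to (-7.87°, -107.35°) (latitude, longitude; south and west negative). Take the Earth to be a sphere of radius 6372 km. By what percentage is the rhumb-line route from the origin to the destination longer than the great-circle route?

Great circle: σ = 1.9479 rad → d_gc = Rσ = 12411.8 km
Rhumb: Δφ = -1.0769, Δλ = -2.0272, Δψ = -1.2569, q = Δφ/Δψ = 0.8567 → d_rh = R√(Δφ²+q²Δλ²) = 13021.5 km
Excess = (13021.5 − 12411.8) / 12411.8 = 609.7 / 12411.8 = 4.91% ≈ 4.9%

4.9%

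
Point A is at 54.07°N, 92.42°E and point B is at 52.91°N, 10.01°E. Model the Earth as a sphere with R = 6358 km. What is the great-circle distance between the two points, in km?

5122 km

cos σ = sin φ₁ sin φ₂ + cos φ₁ cos φ₂ cos Δλ
      = sin(54.07°)sin(52.91°) + cos(54.07°)cos(52.91°)cos(-82.41°) = 0.6927
σ = 46.159° → d = Rσ = 6358·0.80563 = 5122 km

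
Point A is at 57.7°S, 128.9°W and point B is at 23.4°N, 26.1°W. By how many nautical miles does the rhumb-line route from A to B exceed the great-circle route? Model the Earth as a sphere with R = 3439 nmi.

183 nmi

Great circle: cos σ = sin φ₁ sin φ₂ + cos φ₁ cos φ₂ cos Δλ,  σ = 2.0312 rad → d_gc = 6985.4 nmi
Rhumb line: Δψ = +1.6596, q = Δφ/Δψ = 0.8529, d_rh = R√(Δφ²+q²Δλ²) = 7168.7 nmi
Excess = 7168.7 − 6985.4 = 183.3 ≈ 183 nmi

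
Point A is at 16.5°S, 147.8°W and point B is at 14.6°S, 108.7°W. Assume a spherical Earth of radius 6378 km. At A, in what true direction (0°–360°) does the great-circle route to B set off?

92.7°

θ = atan2( sin Δλ·cos φ₂ ,  cos φ₁ sin φ₂ − sin φ₁ cos φ₂ cos Δλ )
  = atan2(+0.6103, -0.0284) = 92.66°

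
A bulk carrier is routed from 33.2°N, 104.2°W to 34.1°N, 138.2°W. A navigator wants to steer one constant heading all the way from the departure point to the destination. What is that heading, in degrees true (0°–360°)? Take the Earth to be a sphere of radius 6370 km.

Δψ = ln[tan(π/4+φ₂/2)/tan(π/4+φ₁/2)] = +0.0189
Δλ = -0.5934 rad (taken the short way round)
course = atan2(Δλ, Δψ) = 271.82°

271.8°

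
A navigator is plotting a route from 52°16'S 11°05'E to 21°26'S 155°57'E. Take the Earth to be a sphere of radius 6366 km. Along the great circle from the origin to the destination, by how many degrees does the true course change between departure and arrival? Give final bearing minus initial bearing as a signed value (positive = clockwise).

At departure: θ₁ = atan2(sin Δλ cos φ₂, cos φ₁ sin φ₂ − sin φ₁ cos φ₂ cos Δλ) = 147.03°
At arrival: θ₂ = atan2(sin Δλ cos φ₁, −cos φ₂ sin φ₁ + sin φ₂ cos φ₁ cos Δλ) = 20.97°
Δθ = θ₂ − θ₁ = -126.1°

-126.1°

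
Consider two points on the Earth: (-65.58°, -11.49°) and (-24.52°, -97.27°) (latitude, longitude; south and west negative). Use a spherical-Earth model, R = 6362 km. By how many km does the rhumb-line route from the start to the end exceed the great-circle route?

414 km

Great circle: cos σ = sin φ₁ sin φ₂ + cos φ₁ cos φ₂ cos Δλ,  σ = 1.1532 rad → d_gc = 7336.7 km
Rhumb line: Δψ = +1.0890, q = Δφ/Δψ = 0.6581, d_rh = R√(Δφ²+q²Δλ²) = 7750.6 km
Excess = 7750.6 − 7336.7 = 413.9 ≈ 414 km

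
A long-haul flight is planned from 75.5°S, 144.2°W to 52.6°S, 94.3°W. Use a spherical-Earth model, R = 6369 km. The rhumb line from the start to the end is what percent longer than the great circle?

Great circle: σ = 0.5215 rad → d_gc = Rσ = 3321.5 km
Rhumb: Δφ = +0.3997, Δλ = +0.8709, Δψ = +0.9786, q = Δφ/Δψ = 0.4084 → d_rh = R√(Δφ²+q²Δλ²) = 3407.7 km
Excess = (3407.7 − 3321.5) / 3321.5 = 86.2 / 3321.5 = 2.60% ≈ 2.6%

2.6%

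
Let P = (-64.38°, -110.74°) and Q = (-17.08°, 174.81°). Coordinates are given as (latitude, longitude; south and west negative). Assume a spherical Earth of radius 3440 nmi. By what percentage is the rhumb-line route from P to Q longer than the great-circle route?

3.6%

Great circle: σ = 1.1857 rad → d_gc = Rσ = 4078.9 nmi
Rhumb: Δφ = +0.8255, Δλ = -1.2994, Δψ = +1.1785, q = Δφ/Δψ = 0.7005 → d_rh = R√(Δφ²+q²Δλ²) = 4227.1 nmi
Excess = (4227.1 − 4078.9) / 4078.9 = 148.2 / 4078.9 = 3.63% ≈ 3.6%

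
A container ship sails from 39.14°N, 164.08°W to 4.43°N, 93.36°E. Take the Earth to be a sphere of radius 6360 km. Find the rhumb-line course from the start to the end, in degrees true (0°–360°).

Δψ = ln[tan(π/4+φ₂/2)/tan(π/4+φ₁/2)] = -0.6660
Δλ = -1.7900 rad (taken the short way round)
course = atan2(Δλ, Δψ) = 249.59°

249.6°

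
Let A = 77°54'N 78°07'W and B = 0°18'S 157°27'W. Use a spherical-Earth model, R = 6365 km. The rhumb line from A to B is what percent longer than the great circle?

Great circle: σ = 1.5371 rad → d_gc = Rσ = 9783.7 km
Rhumb: Δφ = -1.3648, Δλ = -1.3846, Δψ = -2.2497, q = Δφ/Δψ = 0.6067 → d_rh = R√(Δφ²+q²Δλ²) = 10200.8 km
Excess = (10200.8 − 9783.7) / 9783.7 = 417.1 / 9783.7 = 4.26% ≈ 4.3%

4.3%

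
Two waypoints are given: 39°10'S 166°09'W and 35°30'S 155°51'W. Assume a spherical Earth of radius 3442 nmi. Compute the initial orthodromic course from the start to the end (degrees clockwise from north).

θ = atan2( sin Δλ·cos φ₂ ,  cos φ₁ sin φ₂ − sin φ₁ cos φ₂ cos Δλ )
  = atan2(+0.1456, +0.0557) = 69.07°

69.1°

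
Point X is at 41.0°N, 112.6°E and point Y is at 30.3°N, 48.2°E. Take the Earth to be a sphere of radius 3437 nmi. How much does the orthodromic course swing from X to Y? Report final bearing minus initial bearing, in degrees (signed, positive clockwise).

-40.5°

Initial bearing θ₁ = atan2(sin Δλ cos φ₂, cos φ₁ sin φ₂ − sin φ₁ cos φ₂ cos Δλ) = 279.91°
Final bearing θ₂ = (initial bearing from the destination back to the start) + 180° = 239.44°
Δθ = θ₂ − θ₁ = -40.5°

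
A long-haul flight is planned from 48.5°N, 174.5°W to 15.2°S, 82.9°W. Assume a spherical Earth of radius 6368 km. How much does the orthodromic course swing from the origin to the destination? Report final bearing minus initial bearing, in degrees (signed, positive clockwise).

+38.3°

Initial bearing θ₁ = atan2(sin Δλ cos φ₂, cos φ₁ sin φ₂ − sin φ₁ cos φ₂ cos Δλ) = 99.04°
Final bearing θ₂ = (initial bearing from the destination back to the start) + 180° = 137.30°
Δθ = θ₂ − θ₁ = +38.3°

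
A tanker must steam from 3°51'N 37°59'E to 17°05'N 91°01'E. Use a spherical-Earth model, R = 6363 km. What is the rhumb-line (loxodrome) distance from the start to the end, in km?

Δψ = ln[tan(π/4+φ₂/2)/tan(π/4+φ₁/2)] = +0.2354;  Δφ = +0.2310 rad,  Δλ = +0.9256 rad
q = Δφ/Δψ = 0.9810
d = R·√(Δφ² + q²Δλ²) = 6363·0.93695 = 5962 km

5962 km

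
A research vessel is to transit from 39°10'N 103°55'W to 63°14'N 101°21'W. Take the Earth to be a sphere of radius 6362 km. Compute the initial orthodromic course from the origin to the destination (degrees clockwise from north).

N = sin Δλ·cos φ₂ = +0.0202;  D = cos φ₁ sin φ₂ − sin φ₁ cos φ₂ cos Δλ = +0.4081
initial course = atan2(N, D) = 2.83°

2.8°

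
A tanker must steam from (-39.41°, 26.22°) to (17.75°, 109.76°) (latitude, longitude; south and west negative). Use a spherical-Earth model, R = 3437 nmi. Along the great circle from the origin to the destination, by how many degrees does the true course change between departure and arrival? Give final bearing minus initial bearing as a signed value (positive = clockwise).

-21.6°

Initial bearing θ₁ = atan2(sin Δλ cos φ₂, cos φ₁ sin φ₂ − sin φ₁ cos φ₂ cos Δλ) = 72.21°
Final bearing θ₂ = (initial bearing from the destination back to the start) + 180° = 50.58°
Δθ = θ₂ − θ₁ = -21.6°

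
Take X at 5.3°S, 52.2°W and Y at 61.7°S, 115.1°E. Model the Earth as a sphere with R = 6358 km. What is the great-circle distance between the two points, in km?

12460 km

Haversine: a = sin²(Δφ/2)+cos φ₁ cos φ₂ sin²(Δλ/2) = 0.68959;  σ = 2·atan2(√a,√(1−a))
σ = 112.283° → d = Rσ = 6358·1.95971 = 12460 km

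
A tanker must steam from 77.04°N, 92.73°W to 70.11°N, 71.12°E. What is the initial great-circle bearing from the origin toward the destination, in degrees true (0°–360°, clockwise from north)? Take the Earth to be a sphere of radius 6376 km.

θ = atan2( sin Δλ·cos φ₂ ,  cos φ₁ sin φ₂ − sin φ₁ cos φ₂ cos Δλ )
  = atan2(+0.0946, +0.5294) = 10.14°

10.1°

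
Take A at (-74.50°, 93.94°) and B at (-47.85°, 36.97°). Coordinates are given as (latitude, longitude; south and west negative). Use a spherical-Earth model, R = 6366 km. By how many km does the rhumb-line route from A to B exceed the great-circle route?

Great circle: cos σ = sin φ₁ sin φ₂ + cos φ₁ cos φ₂ cos Δλ,  σ = 0.6229 rad → d_gc = 3965.50 km
Rhumb line: Δψ = +1.0408, q = Δφ/Δψ = 0.4469, d_rh = R√(Δφ²+q²Δλ²) = 4094.97 km
Excess = 4094.97 − 3965.50 = 129.47 ≈ 129 km

129 km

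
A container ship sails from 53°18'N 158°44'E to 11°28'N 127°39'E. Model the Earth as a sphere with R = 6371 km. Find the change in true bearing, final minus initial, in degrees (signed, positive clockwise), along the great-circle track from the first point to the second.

-18.1°

Initial bearing θ₁ = atan2(sin Δλ cos φ₂, cos φ₁ sin φ₂ − sin φ₁ cos φ₂ cos Δλ) = 222.40°
Final bearing θ₂ = (initial bearing from the destination back to the start) + 180° = 204.28°
Δθ = θ₂ − θ₁ = -18.1°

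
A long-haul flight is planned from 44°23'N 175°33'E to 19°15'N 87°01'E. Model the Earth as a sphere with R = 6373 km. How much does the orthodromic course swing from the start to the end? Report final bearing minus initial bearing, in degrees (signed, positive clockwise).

-55.5°

Initial bearing θ₁ = atan2(sin Δλ cos φ₂, cos φ₁ sin φ₂ − sin φ₁ cos φ₂ cos Δλ) = 283.05°
Final bearing θ₂ = (initial bearing from the destination back to the start) + 180° = 227.52°
Δθ = θ₂ − θ₁ = -55.5°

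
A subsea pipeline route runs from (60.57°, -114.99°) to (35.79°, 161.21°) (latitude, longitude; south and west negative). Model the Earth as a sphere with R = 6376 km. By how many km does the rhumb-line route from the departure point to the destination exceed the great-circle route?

360 km

Great circle: cos σ = sin φ₁ sin φ₂ + cos φ₁ cos φ₂ cos Δλ,  σ = 0.9856 rad → d_gc = 6283.9 km
Rhumb line: Δψ = -0.6673, q = Δφ/Δψ = 0.6481, d_rh = R√(Δφ²+q²Δλ²) = 6643.6 km
Excess = 6643.6 − 6283.9 = 359.7 ≈ 360 km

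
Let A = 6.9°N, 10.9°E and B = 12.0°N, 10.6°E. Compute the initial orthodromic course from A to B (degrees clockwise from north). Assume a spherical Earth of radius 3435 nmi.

N = sin Δλ·cos φ₂ = -0.0051;  D = cos φ₁ sin φ₂ − sin φ₁ cos φ₂ cos Δλ = +0.0889
initial course = atan2(N, D) = 356.70°

356.7°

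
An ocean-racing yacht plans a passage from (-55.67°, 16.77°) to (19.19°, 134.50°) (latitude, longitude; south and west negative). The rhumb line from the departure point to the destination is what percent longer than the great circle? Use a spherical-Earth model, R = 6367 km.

4.0%

Great circle: σ = 2.1168 rad → d_gc = Rσ = 13477.7 km
Rhumb: Δφ = +1.3066, Δλ = +2.0548, Δψ = +1.5162, q = Δφ/Δψ = 0.8617 → d_rh = R√(Δφ²+q²Δλ²) = 14011.0 km
Excess = (14011.0 − 13477.7) / 13477.7 = 533.3 / 13477.7 = 3.96% ≈ 4.0%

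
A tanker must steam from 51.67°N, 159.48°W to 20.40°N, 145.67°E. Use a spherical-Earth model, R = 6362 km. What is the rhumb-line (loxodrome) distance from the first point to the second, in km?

5921 km

Rhumb course C = atan2(Δλ, Δψ) with Δψ = ln[tan(π/4+φ₂/2)/tan(π/4+φ₁/2)] = -0.6930, Δλ = -0.9573 → C = 234.10°
d = R·|Δφ| / |cos C| = 6362·0.54576 / 0.58640 = 5921 km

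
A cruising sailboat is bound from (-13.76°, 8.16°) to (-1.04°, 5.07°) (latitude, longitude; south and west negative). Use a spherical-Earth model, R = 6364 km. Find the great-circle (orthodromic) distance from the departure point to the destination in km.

1453 km

Haversine: a = sin²(Δφ/2)+cos φ₁ cos φ₂ sin²(Δλ/2) = 0.01298;  σ = 2·atan2(√a,√(1−a))
σ = 13.082° → d = Rσ = 6364·0.22833 = 1453 km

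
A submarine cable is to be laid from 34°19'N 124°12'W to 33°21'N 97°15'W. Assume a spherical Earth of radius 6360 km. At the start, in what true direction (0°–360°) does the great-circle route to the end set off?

84.8°

N = sin Δλ·cos φ₂ = +0.3786;  D = cos φ₁ sin φ₂ − sin φ₁ cos φ₂ cos Δλ = +0.0343
initial course = atan2(N, D) = 84.83°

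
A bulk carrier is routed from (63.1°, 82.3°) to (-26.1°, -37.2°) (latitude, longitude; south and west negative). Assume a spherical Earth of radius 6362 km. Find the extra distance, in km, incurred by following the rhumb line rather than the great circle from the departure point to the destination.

669 km

Great circle: cos σ = sin φ₁ sin φ₂ + cos φ₁ cos φ₂ cos Δλ,  σ = 2.2048 rad → d_gc = 14027.20 km
Rhumb line: Δψ = -1.9028, q = Δφ/Δψ = 0.8182, d_rh = R√(Δφ²+q²Δλ²) = 14695.71 km
Excess = 14695.71 − 14027.20 = 668.51 ≈ 669 km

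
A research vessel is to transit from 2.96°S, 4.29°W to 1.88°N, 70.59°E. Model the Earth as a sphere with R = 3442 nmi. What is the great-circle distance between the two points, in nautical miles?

Haversine: a = sin²(Δφ/2)+cos φ₁ cos φ₂ sin²(Δλ/2) = 0.37067;  σ = 2·atan2(√a,√(1−a))
σ = 75.009° → d = Rσ = 3442·1.30916 = 4506 nmi

4506 nmi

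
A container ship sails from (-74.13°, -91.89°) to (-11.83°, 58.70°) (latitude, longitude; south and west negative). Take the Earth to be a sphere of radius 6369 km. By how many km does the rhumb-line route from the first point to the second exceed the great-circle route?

Great circle: cos σ = sin φ₁ sin φ₂ + cos φ₁ cos φ₂ cos Δλ,  σ = 1.6068 rad → d_gc = 10233.5 km
Rhumb line: Δψ = +1.7626, q = Δφ/Δψ = 0.6169, d_rh = R√(Δφ²+q²Δλ²) = 12433.9 km
Excess = 12433.9 − 10233.5 = 2200.4 ≈ 2200 km

2200 km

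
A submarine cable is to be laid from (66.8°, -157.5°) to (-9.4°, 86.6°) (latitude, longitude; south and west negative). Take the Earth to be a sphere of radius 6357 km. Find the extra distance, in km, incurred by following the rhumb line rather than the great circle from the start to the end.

Great circle: cos σ = sin φ₁ sin φ₂ + cos φ₁ cos φ₂ cos Δλ,  σ = 1.8964 rad → d_gc = 12055.4 km
Rhumb line: Δψ = -1.7482, q = Δφ/Δψ = 0.7607, d_rh = R√(Δφ²+q²Δλ²) = 12929.6 km
Excess = 12929.6 − 12055.4 = 874.2 ≈ 874 km

874 km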